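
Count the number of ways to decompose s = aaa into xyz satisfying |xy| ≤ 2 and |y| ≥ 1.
3

For s = 'aaa' with pumping length p = 2:

Constraints: |xy| ≤ 2, |y| > 0

Valid decompositions (|xy| ≤ p, |y| ≥ 1):
  • x='', y='a', z='aa'
  • x='a', y='a', z='a'
  • x='', y='aa', z='a'

Total count: 3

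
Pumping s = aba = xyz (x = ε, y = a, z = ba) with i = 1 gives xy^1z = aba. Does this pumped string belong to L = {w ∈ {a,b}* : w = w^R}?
Yes

xy¹z = ε · a · ba = aba.
aba reversed is aba, the same string, so it is a palindrome and is in L.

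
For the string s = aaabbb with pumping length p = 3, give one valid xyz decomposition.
x = 'a', y = 'a', z = 'abbb'

For s = aaabbb and p = 3, one valid decomposition is:
- x = 'a' (length 1)
- y = 'a' (length 1)
- z = 'abbb' (length 4)

Verification:
- xyz = 'a' + 'a' + 'abbb' = aaabbb ✓
- |xy| = 2 ≤ 3 ✓
- |y| = 1 > 0 ✓

All pumping lemma constraints are satisfied.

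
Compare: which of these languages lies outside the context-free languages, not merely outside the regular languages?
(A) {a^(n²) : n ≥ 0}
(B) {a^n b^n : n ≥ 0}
(A) {a^(n²) : n ≥ 0}

(A) {a^(n²) : n ≥ 0} requires the CFL pumping lemma.

- {a^n b^n : n ≥ 0} is context-free (but not regular)
  • Can be shown non-regular with the regular pumping lemma
  • After pumping, the number of a's and b's become unequal

- {a^(n²) : n ≥ 0} is NOT context-free
  • Requires the CFL pumping lemma to prove
  • Gaps between squares grow unboundedly

The CFL pumping lemma is "stronger" in that it can prove non-membership
in the larger class of context-free languages.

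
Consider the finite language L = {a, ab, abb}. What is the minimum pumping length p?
p = 4

For a finite language L, the pumping lemma holds vacuously if p > max|s| for s ∈ L.

The longest string in L = {a, ab, abb} has length 3.
If p = 4, then no string s ∈ L has |s| ≥ p, so the condition is vacuously true.

The minimum pumping length is p = 4.

Why no smaller p works: for any p ≤ 3, the longest string s ∈ L has |s| = 3 ≥ p, so it would
have to be pumpable; but pumping up (i = 2, 3, ...) produces ever longer strings, which cannot all lie in the
finite language L. So the pumping property fails for every p ≤ 3.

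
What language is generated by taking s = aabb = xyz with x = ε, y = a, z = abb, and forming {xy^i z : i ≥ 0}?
{xy^i z : i ≥ 0} = {a^(i+1) b^2 : i ≥ 0} = {abb, aabb, aaabb, ...}

With x = ε, y = a, z = abb: Starting with aabb and pumping the first 'a' (z = abb keeps the second 'a'), we get strings with i+1 a's followed by 2 b's for i = 0, 1, 2, ...; note bb is not produced because z always contributes one a.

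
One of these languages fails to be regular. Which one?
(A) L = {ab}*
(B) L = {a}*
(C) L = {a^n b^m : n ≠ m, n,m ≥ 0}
(C) {a^n b^m : n ≠ m, n,m ≥ 0}

(C) L = {a^n b^m : n ≠ m, n,m ≥ 0} is NOT regular.

The pumping lemma can be used to prove this:
After pumping a's, we can make n = m

The other languages are regular because they can be recognized by finite automata.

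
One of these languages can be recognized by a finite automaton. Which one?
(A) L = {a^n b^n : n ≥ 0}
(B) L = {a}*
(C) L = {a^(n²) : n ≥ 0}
(B) {a}*

(B) L = {a}* is regular.

This can be recognized by a finite automaton (DFA/NFA).
Regular expressions like {a}* define regular languages.

The other choices are not regular:
- {a^n b^n : n ≥ 0}: After pumping, the number of a's and b's become unequal
- {a^(n²) : n ≥ 0}: After pumping, length is no longer a perfect square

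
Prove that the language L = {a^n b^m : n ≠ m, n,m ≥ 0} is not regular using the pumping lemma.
Assume for contradiction that L is regular, and let p ≥ 1 be the pumping length given by the pumping lemma.
Choose s = a^p b^(p + p!). Then s ∈ L because p ≠ p + p! (as p! ≥ 1), and |s| ≥ p.
By the pumping lemma, s = xyz for some x, y, z with |xy| ≤ p, |y| ≥ 1, and xy^i z ∈ L for every i ≥ 0.
Since |xy| ≤ p and the first p symbols of s are all a's, y = a^k for some k with 1 ≤ k ≤ p.
For every i ≥ 0, xy^i z = a^(p + (i − 1)k) b^(p + p!).

Because 1 ≤ k ≤ p, k divides p!. Let t = p!/k (a positive integer) and take i = t + 1.
Then the number of a's is p + tk = p + p!, which equals the number of b's.
So xy^(t+1) z = a^(p + p!) b^(p + p!) has equally many a's and b's and is NOT in L.

This contradicts the pumping lemma, which requires xy^i z ∈ L for all i ≥ 0.
Hence L = {a^n b^m : n ≠ m, n,m ≥ 0} is not regular. ∎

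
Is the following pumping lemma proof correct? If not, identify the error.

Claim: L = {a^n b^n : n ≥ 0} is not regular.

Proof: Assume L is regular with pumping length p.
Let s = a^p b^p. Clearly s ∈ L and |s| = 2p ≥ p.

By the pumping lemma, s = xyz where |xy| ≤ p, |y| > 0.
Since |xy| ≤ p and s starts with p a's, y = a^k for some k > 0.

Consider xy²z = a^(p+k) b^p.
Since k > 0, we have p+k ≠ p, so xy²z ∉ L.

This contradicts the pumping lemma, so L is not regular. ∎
The proof is correct.

This proof is valid because:
1. The string s = a^p b^p is correctly in L
2. The decomposition analysis is correct: y must consist only of a's
3. The contradiction is valid: pumping increases a's but not b's
4. The conclusion follows logically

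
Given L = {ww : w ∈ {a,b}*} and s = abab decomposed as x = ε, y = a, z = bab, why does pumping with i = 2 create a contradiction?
xy²z = aabab ∉ L

Pumping with i = 2 replaces y = a by y² = aa:
- Original: s = xyz = abab; abab splits into halves ab · ab, which are equal, so it is in L (w = ab)
- Pumped: xy²z = ε · aa · bab = aabab
- aabab has odd length 5, so it cannot be written as ww and is not in L

The pumping lemma would require xy²z ∈ L, so this decomposition yields a contradiction.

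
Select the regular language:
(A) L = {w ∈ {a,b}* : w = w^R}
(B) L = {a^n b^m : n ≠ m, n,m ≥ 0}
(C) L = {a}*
(C) {a}*

(C) L = {a}* is regular.

This can be recognized by a finite automaton (DFA/NFA).
Regular expressions like {a}* define regular languages.

The other choices are not regular:
- {w ∈ {a,b}* : w = w^R}: After pumping, the string is no longer symmetric
- {a^n b^m : n ≠ m, n,m ≥ 0}: After pumping a's, we can make n = m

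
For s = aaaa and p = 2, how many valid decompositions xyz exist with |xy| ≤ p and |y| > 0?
3

For s = 'aaaa' with pumping length p = 2:

Constraints: |xy| ≤ 2, |y| > 0

Valid decompositions (|xy| ≤ p, |y| ≥ 1):
  • x='', y='a', z='aaa'
  • x='a', y='a', z='aa'
  • x='', y='aa', z='aa'

Total count: 3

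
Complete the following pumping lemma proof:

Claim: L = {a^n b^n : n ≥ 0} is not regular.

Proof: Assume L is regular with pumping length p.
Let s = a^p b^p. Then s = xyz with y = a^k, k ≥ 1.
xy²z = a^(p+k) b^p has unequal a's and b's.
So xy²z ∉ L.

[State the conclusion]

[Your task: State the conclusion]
This contradicts the pumping lemma for regular languages,
which guarantees xy^i z ∈ L for all i ≥ 0.

Since our assumption that L is regular leads to a contradiction,
we conclude that L = {a^n b^n : n ≥ 0} is NOT regular. ∎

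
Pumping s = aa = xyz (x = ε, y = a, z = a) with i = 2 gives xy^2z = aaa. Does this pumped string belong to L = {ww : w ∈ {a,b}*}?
No

xy²z = ε · aa · a = aaa.
aaa has odd length 3, so it cannot be written as ww and is not in L.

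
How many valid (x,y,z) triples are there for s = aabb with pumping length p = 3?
6

For s = 'aabb' with pumping length p = 3:

Constraints: |xy| ≤ 3, |y| > 0

Valid decompositions (|xy| ≤ p, |y| ≥ 1):
  • x='', y='a', z='abb'
  • x='a', y='a', z='bb'
  • x='', y='aa', z='bb'
  • x='aa', y='b', z='b'
  • x='a', y='ab', z='b'
  • x='', y='aab', z='b'

Total count: 6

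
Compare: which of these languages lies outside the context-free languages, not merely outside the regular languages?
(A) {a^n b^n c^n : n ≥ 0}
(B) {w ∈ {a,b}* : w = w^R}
(A) {a^n b^n c^n : n ≥ 0}

(A) {a^n b^n c^n : n ≥ 0} requires the CFL pumping lemma.

- {w ∈ {a,b}* : w = w^R} is context-free (but not regular)
  • Can be shown non-regular with the regular pumping lemma
  • After pumping, the string is no longer symmetric

- {a^n b^n c^n : n ≥ 0} is NOT context-free
  • Requires the CFL pumping lemma to prove
  • Cannot maintain three equal counts simultaneously

The CFL pumping lemma is "stronger" in that it can prove non-membership
in the larger class of context-free languages.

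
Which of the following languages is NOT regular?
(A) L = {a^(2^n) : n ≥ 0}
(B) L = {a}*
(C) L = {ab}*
(A) {a^(2^n) : n ≥ 0}

(A) L = {a^(2^n) : n ≥ 0} is NOT regular.

The pumping lemma can be used to prove this:
After pumping, length is no longer a power of 2

The other languages are regular because they can be recognized by finite automata.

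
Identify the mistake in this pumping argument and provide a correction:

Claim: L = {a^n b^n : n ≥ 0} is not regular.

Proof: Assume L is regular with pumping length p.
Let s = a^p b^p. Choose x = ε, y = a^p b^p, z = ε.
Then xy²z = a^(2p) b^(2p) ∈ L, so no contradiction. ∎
Error: The decomposition violates |xy| ≤ p. With y = a^p b^p, |xy| = |y| = 2p > p. (The proof also miscomputes xy²z, which would be a^p b^p a^p b^p rather than a^(2p) b^(2p), and it wrongly treats one harmless decomposition as settling the matter — the prover does not get to choose the decomposition.)

Correction: The pumping lemma requires |xy| ≤ p, and the argument must handle every decomposition satisfying |xy| ≤ p, |y| ≥ 1. Since s starts with p a's, any such y consists only of a's, say y = a^k with k ≥ 1. Then xy²z = a^(p+k) b^p has unequal numbers of a's and b's, so xy²z ∉ L — the required contradiction.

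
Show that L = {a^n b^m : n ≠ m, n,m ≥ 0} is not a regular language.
Assume for contradiction that L is regular, and let p ≥ 1 be the pumping length given by the pumping lemma.
Choose s = a^p b^(p + p!). Then s ∈ L because p ≠ p + p! (as p! ≥ 1), and |s| ≥ p.
By the pumping lemma, s = xyz for some x, y, z with |xy| ≤ p, |y| ≥ 1, and xy^i z ∈ L for every i ≥ 0.
Since |xy| ≤ p and the first p symbols of s are all a's, y = a^k for some k with 1 ≤ k ≤ p.
For every i ≥ 0, xy^i z = a^(p + (i − 1)k) b^(p + p!).

Because 1 ≤ k ≤ p, k divides p!. Let t = p!/k (a positive integer) and take i = t + 1.
Then the number of a's is p + tk = p + p!, which equals the number of b's.
So xy^(t+1) z = a^(p + p!) b^(p + p!) has equally many a's and b's and is NOT in L.

This contradicts the pumping lemma, which requires xy^i z ∈ L for all i ≥ 0.
Hence L = {a^n b^m : n ≠ m, n,m ≥ 0} is not regular. ∎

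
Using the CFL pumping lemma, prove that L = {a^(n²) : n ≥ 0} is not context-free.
Assume for contradiction that L is context-free, and let p ≥ 1 be the pumping length given by the pumping lemma for CFLs.
Choose s = a^(p²). Then s ∈ L and |s| = p² ≥ p.
By the CFL pumping lemma, s = uvxyz for some u, v, x, y, z with |vxy| ≤ p, |vy| ≥ 1, and uv^i xy^i z ∈ L for every i ≥ 0.
All symbols are a's, so only lengths matter: let k = |vy|, with 1 ≤ k ≤ |vxy| ≤ p.

Take i = 2: |uv²xy²z| = p² + k, and p² < p² + k ≤ p² + p < (p + 1)².
So the length lies strictly between consecutive squares and is not a perfect square; uv²xy²z ∉ L.

This contradicts the CFL pumping lemma, which requires uv^i xy^i z ∈ L for all i ≥ 0.
Hence L = {a^(n²) : n ≥ 0} is not context-free. ∎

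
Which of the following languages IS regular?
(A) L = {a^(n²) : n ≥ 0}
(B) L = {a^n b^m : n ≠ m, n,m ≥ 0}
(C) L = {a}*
(C) {a}*

(C) L = {a}* is regular.

This can be recognized by a finite automaton (DFA/NFA).
Regular expressions like {a}* define regular languages.

The other choices are not regular:
- {a^n b^m : n ≠ m, n,m ≥ 0}: After pumping a's, we can make n = m
- {a^(n²) : n ≥ 0}: After pumping, length is no longer a perfect square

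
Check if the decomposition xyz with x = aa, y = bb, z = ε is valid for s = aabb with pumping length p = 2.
Violated: |xy| ≤ p

The decomposition x = aa, y = bb, z = ε for s = aabb with p = 2
violates the constraint: |xy| ≤ p

|xy| = |aabb| = 4 > 2 = p. The decomposition puts too many characters in xy.

Pumping lemma constraints:
1. xyz = s (decomposition is valid)
2. |xy| ≤ p
3. |y| > 0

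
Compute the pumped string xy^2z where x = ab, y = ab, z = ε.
ababab

Given x = 'ab', y = 'ab', z = '' and i = 2:

xy^2z = x + y·y·...·y (2 times) + z
       = 'ab' + 'ab'^2 + ''
       = 'ab' + 'abab' + ''
       = 'ababab'

The pumped string is 'ababab' with length 6.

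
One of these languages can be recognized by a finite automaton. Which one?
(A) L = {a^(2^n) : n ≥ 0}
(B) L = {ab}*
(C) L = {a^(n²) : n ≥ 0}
(B) {ab}*

(B) L = {ab}* is regular.

This can be recognized by a finite automaton (DFA/NFA).
Regular expressions like {ab}* define regular languages.

The other choices are not regular:
- {a^(n²) : n ≥ 0}: After pumping, length is no longer a perfect square
- {a^(2^n) : n ≥ 0}: After pumping, length is no longer a power of 2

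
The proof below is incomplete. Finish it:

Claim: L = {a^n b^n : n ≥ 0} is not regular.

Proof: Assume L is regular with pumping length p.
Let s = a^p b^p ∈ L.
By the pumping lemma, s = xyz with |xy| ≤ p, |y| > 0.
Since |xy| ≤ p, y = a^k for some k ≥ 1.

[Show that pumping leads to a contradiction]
Consider xy²z = a^(p+k) b^p.

Since k ≥ 1, we have p + k > p.
So xy²z has more a's than b's: (p+k) a's vs p b's.
This means xy²z ∉ L because a^n b^n requires equal counts.

This contradicts the pumping lemma which states xy²z ∈ L.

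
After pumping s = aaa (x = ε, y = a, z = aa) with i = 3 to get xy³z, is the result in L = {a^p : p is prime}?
Yes

xy³z = ε · aaa · aa = aaaaa.
aaaaa has length 5, which is prime, so it is in L.
(A single pumped string landing in L is not a contradiction by itself; a non-regularity proof needs some i for which xy^i z ∉ L, for every admissible decomposition.)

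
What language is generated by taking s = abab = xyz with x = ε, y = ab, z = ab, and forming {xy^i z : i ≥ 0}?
{xy^i z : i ≥ 0} = {(ab)^(i+1) : i ≥ 0} = {ab, abab, ababab, ...}

With x = ε, y = ab, z = ab: Pumping 'ab' gives strings of alternating a's and b's.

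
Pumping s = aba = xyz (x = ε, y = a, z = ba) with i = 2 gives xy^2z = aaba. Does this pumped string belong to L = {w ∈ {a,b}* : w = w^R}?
No

xy²z = ε · aa · ba = aaba.
aaba reversed is abaa ≠ aaba, so it is not a palindrome and is not in L.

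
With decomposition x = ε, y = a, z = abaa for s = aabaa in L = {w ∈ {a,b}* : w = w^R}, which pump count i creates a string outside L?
i = 2

xy²z = ε · aa · abaa = aaabaa; aaabaa reversed is aabaaa ≠ aaabaa, so it is not a palindrome and is not in L.
(Other choices also work, e.g. i = 0, 3; only i = 1 is guaranteed to stay in L since xy¹z = s.)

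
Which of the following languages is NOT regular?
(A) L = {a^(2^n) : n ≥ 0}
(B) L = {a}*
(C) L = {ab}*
(A) {a^(2^n) : n ≥ 0}

(A) L = {a^(2^n) : n ≥ 0} is NOT regular.

The pumping lemma can be used to prove this:
After pumping, length is no longer a power of 2

The other languages are regular because they can be recognized by finite automata.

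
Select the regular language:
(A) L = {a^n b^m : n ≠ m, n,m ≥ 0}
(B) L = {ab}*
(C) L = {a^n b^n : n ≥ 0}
(B) {ab}*

(B) L = {ab}* is regular.

This can be recognized by a finite automaton (DFA/NFA).
Regular expressions like {ab}* define regular languages.

The other choices are not regular:
- {a^n b^m : n ≠ m, n,m ≥ 0}: After pumping a's, we can make n = m
- {a^n b^n : n ≥ 0}: After pumping, the number of a's and b's become unequal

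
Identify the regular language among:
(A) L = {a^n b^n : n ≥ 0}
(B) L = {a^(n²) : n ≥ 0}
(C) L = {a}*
(C) {a}*

(C) L = {a}* is regular.

This can be recognized by a finite automaton (DFA/NFA).
Regular expressions like {a}* define regular languages.

The other choices are not regular:
- {a^n b^n : n ≥ 0}: After pumping, the number of a's and b's become unequal
- {a^(n²) : n ≥ 0}: After pumping, length is no longer a perfect square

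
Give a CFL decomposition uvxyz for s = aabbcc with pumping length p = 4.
u='a', v='a', x='bb', y='c', z='c'

For s = aabbcc with pumping length p = 4:

One valid decomposition:
- u = 'a'
- v = 'a'
- x = 'bb'
- y = 'c'
- z = 'c'

Verification:
- uvxyz = 'a' + 'a' + 'bb' + 'c' + 'c' = aabbcc ✓
- |vxy| = |'abbc'| = 4 ≤ 4 ✓
- |vy| = |'ac'| = 2 > 0 ✓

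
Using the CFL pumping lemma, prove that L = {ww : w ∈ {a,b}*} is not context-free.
Assume for contradiction that L is context-free, and let p ≥ 1 be the pumping length given by the pumping lemma for CFLs.
Choose s = a^p b^p a^p b^p. Then s ∈ L (take w = a^p b^p) and |s| = 4p ≥ p.
By the CFL pumping lemma, s = uvxyz for some u, v, x, y, z with |vxy| ≤ p, |vy| ≥ 1, and uv^i xy^i z ∈ L for every i ≥ 0.

Write s as four blocks A₁ B₁ A₂ B₂ with A₁ = A₂ = a^p and B₁ = B₂ = b^p. Since |vxy| ≤ p, the window vxy lies inside at most two adjacent blocks. Take i = 0 and let t = uxz, so |t| = 4p − |vy| with 1 ≤ |vy| ≤ p. If |t| is odd, t ∉ L immediately, so assume |vy| is even (hence |vy| ≥ 2) and |t|/2 = 2p − |vy|/2, which satisfies p ≤ |t|/2 ≤ 2p − 1.

Case 1 (vxy inside A₁B₁): t = a^(p−j) b^(p−l) a^p b^p with j + l = |vy|. The second half of t has length < 2p, so it is a suffix of the trailing a^p b^p and ends in b; the first half is a^(p−j) b^(p−l) a^((j+l)/2), which ends in a because (j+l)/2 ≥ 1. The halves differ, so t ∉ L.

Case 2 (vxy inside B₁A₂, straddling the middle): t = a^p b^(p−j) a^(p−l) b^p with j + l = |vy|. If t = ww, then w is a prefix of t of length ≥ p, so w begins with a^p; and w is a suffix of t of length ≥ p, so w ends with b^p. That forces |w| ≥ 2p, contradicting |w| = |t|/2 ≤ 2p − 1. So t ∉ L.

Case 3 (vxy inside A₂B₂): t = a^p b^p a^(p−j) b^(p−l) with j + l = |vy|. The first half of t is a prefix of a^p b^p, so it begins with a; the second half is b^((j+l)/2) a^(p−j) b^(p−l), which begins with b. The halves differ, so t ∉ L.

In every case uv⁰xy⁰z = uxz ∉ L.

This contradicts the CFL pumping lemma, which requires uv^i xy^i z ∈ L for all i ≥ 0.
Hence L = {ww : w ∈ {a,b}*} is not context-free. ∎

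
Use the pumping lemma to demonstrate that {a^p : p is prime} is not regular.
Assume for contradiction that L is regular, and let p ≥ 1 be the pumping length given by the pumping lemma.
Choose a prime q with q ≥ p (one exists because there are infinitely many primes) and let s = a^q. Then s ∈ L and |s| = q ≥ p.
By the pumping lemma, s = xyz for some x, y, z with |xy| ≤ p, |y| ≥ 1, and xy^i z ∈ L for every i ≥ 0.
Here y = a^k for some k with 1 ≤ k ≤ p, and xy^i z = a^(q + (i − 1)k) for every i ≥ 0.

Take i = q + 1: |xy^(q+1) z| = q + qk = q(k + 1).
Both factors satisfy q ≥ 2 and k + 1 ≥ 2, so q(k + 1) is composite, and xy^(q+1) z ∉ L.

This contradicts the pumping lemma, which requires xy^i z ∈ L for all i ≥ 0.
Hence L = {a^p : p is prime} is not regular. ∎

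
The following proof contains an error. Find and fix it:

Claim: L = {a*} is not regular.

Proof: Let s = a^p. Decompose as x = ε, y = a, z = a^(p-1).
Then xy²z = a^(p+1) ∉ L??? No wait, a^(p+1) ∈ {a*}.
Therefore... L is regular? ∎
Error: The proof attempts to show a*  is not regular, but a* IS regular!

Correction: a* is a regular language (recognized by a simple DFA with one accepting state and self-loop on 'a'). The pumping lemma can only prove non-regularity, not regularity. For regular languages, pumping always works.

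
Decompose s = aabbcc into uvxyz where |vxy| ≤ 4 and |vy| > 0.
u='a', v='a', x='bb', y='c', z='c'

For s = aabbcc with pumping length p = 4:

One valid decomposition:
- u = 'a'
- v = 'a'
- x = 'bb'
- y = 'c'
- z = 'c'

Verification:
- uvxyz = 'a' + 'a' + 'bb' + 'c' + 'c' = aabbcc ✓
- |vxy| = |'abbc'| = 4 ≤ 4 ✓
- |vy| = |'ac'| = 2 > 0 ✓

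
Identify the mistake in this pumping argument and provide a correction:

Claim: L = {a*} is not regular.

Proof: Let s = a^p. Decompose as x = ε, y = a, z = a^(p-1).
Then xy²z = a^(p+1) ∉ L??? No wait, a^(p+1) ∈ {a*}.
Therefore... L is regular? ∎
Error: The proof attempts to show a*  is not regular, but a* IS regular!

Correction: a* is a regular language (recognized by a simple DFA with one accepting state and self-loop on 'a'). The pumping lemma can only prove non-regularity, not regularity. For regular languages, pumping always works.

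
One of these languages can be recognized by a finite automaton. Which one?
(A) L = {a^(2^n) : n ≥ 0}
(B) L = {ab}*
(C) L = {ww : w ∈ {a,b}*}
(B) {ab}*

(B) L = {ab}* is regular.

This can be recognized by a finite automaton (DFA/NFA).
Regular expressions like {ab}* define regular languages.

The other choices are not regular:
- {a^(2^n) : n ≥ 0}: After pumping, length is no longer a power of 2
- {ww : w ∈ {a,b}*}: After pumping, the two halves no longer match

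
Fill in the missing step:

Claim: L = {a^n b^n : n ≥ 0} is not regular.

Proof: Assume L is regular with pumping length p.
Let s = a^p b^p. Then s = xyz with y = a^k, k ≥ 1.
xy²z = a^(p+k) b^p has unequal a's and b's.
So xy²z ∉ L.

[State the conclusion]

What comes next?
This contradicts the pumping lemma for regular languages,
which guarantees xy^i z ∈ L for all i ≥ 0.

Since our assumption that L is regular leads to a contradiction,
we conclude that L = {a^n b^n : n ≥ 0} is NOT regular. ∎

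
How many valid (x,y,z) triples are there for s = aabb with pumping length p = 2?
3

For s = 'aabb' with pumping length p = 2:

Constraints: |xy| ≤ 2, |y| > 0

Valid decompositions (|xy| ≤ p, |y| ≥ 1):
  • x='', y='a', z='abb'
  • x='a', y='a', z='bb'
  • x='', y='aa', z='bb'

Total count: 3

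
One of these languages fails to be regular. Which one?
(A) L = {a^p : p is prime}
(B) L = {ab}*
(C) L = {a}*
(A) {a^p : p is prime}

(A) L = {a^p : p is prime} is NOT regular.

The pumping lemma can be used to prove this:
After pumping, the length becomes composite

The other languages are regular because they can be recognized by finite automata.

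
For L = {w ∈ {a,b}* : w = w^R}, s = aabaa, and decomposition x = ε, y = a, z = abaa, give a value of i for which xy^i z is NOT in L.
i = 0

xy⁰z = ε · ε · abaa = abaa; abaa reversed is aaba ≠ abaa, so it is not a palindrome and is not in L.
(Other choices also work, e.g. i = 2, 3; only i = 1 is guaranteed to stay in L since xy¹z = s.)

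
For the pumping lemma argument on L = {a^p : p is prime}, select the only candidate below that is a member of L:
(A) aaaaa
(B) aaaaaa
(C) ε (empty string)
(A) aaaaa

The pumping lemma is applied to a string s that lies in L, so first check membership of each option:
- (A) aaaaa has length 5, which is prime, so it is in L ✓
- (B) aaaaaa has length 6 = 2 × 3, which is not prime, so it is not in L ✗
- (C) ε has length 0, which is not prime, so it is not in L ✗

Only (A) aaaaa is in L, so it is the only candidate that could play the role of s.
(In a complete proof one picks s in terms of the pumping length p so that |s| ≥ p is guaranteed; a fixed string like aaaaa illustrates the shape of such an s.)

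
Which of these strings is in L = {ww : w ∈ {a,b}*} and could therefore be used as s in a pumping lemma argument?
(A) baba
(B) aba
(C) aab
(A) baba

The pumping lemma is applied to a string s that lies in L, so first check membership of each option:
- (A) baba splits into halves ba · ba, which are equal, so it is in L (w = ba) ✓
- (B) aba has odd length 3, so it cannot be written as ww and is not in L ✗
- (C) aab has odd length 3, so it cannot be written as ww and is not in L ✗

Only (A) baba is in L, so it is the only candidate that could play the role of s.
(In a complete proof one picks s in terms of the pumping length p so that |s| ≥ p is guaranteed; a fixed string like baba illustrates the shape of such an s.)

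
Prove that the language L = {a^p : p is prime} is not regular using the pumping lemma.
Assume for contradiction that L is regular, and let p ≥ 1 be the pumping length given by the pumping lemma.
Choose a prime q with q ≥ p (one exists because there are infinitely many primes) and let s = a^q. Then s ∈ L and |s| = q ≥ p.
By the pumping lemma, s = xyz for some x, y, z with |xy| ≤ p, |y| ≥ 1, and xy^i z ∈ L for every i ≥ 0.
Here y = a^k for some k with 1 ≤ k ≤ p, and xy^i z = a^(q + (i − 1)k) for every i ≥ 0.

Take i = q + 1: |xy^(q+1) z| = q + qk = q(k + 1).
Both factors satisfy q ≥ 2 and k + 1 ≥ 2, so q(k + 1) is composite, and xy^(q+1) z ∉ L.

This contradicts the pumping lemma, which requires xy^i z ∈ L for all i ≥ 0.
Hence L = {a^p : p is prime} is not regular. ∎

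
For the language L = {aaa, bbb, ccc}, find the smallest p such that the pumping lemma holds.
p = 4

For a finite language L, the pumping lemma holds vacuously if p > max|s| for s ∈ L.

The longest string in L = {aaa, bbb, ccc} has length 3.
If p = 4, then no string s ∈ L has |s| ≥ p, so the condition is vacuously true.

The minimum pumping length is p = 4.

Why no smaller p works: for any p ≤ 3, the longest string s ∈ L has |s| = 3 ≥ p, so it would
have to be pumpable; but pumping up (i = 2, 3, ...) produces ever longer strings, which cannot all lie in the
finite language L. So the pumping property fails for every p ≤ 3.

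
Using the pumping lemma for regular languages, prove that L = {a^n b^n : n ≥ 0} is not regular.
Assume for contradiction that L is regular, and let p ≥ 1 be the pumping length given by the pumping lemma.
Choose s = a^p b^p. Then s ∈ L and |s| = 2p ≥ p.
By the pumping lemma, s = xyz for some x, y, z with |xy| ≤ p, |y| ≥ 1, and xy^i z ∈ L for every i ≥ 0.
Since |xy| ≤ p and the first p symbols of s are all a's, we must have y = a^k for some k with 1 ≤ k ≤ p.

Take i = 0: xy⁰z = a^(p − k) b^p.
This string has p − k a's but p b's, and p − k < p because k ≥ 1. So xy⁰z ∉ L.

This contradicts the pumping lemma, which requires xy^i z ∈ L for all i ≥ 0.
Hence L = {a^n b^n : n ≥ 0} is not regular. ∎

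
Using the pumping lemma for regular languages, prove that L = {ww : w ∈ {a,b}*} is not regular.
Assume for contradiction that L is regular, and let p ≥ 1 be the pumping length given by the pumping lemma.
Choose s = a^p b a^p b. Then s ∈ L (take w = a^p b) and |s| = 2p + 2 ≥ p.
By the pumping lemma, s = xyz for some x, y, z with |xy| ≤ p, |y| ≥ 1, and xy^i z ∈ L for every i ≥ 0.
Since |xy| ≤ p and the first p symbols of s are all a's, y = a^k for some k with 1 ≤ k ≤ p.

Take i = 2: t = xy²z = a^(p + k) b a^p b.
Suppose t = uu for some string u. The string t contains exactly two b's and ends in b, so u contains exactly one b and ends in b; hence u = a^j b for some j, and uu = a^j b a^j b. Comparing with t = a^(p + k) b a^p b forces j = p + k (first block) and j = p (second block), which is impossible since k ≥ 1. So t ∉ L.

This contradicts the pumping lemma, which requires xy^i z ∈ L for all i ≥ 0.
Hence L = {ww : w ∈ {a,b}*} is not regular. ∎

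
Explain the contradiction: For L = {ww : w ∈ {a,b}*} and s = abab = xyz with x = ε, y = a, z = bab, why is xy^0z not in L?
xy⁰z = bab ∉ L

Pumping with i = 0 replaces y = a by y⁰ = ε:
- Original: s = xyz = abab; abab splits into halves ab · ab, which are equal, so it is in L (w = ab)
- Pumped: xy⁰z = ε · ε · bab = bab
- bab has odd length 3, so it cannot be written as ww and is not in L

The pumping lemma would require xy⁰z ∈ L, so this decomposition yields a contradiction.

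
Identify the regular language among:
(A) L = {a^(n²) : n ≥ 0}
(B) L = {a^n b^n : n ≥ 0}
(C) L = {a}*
(C) {a}*

(C) L = {a}* is regular.

This can be recognized by a finite automaton (DFA/NFA).
Regular expressions like {a}* define regular languages.

The other choices are not regular:
- {a^n b^n : n ≥ 0}: After pumping, the number of a's and b's become unequal
- {a^(n²) : n ≥ 0}: After pumping, length is no longer a perfect square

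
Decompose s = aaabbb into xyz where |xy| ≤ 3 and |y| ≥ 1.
x = 'aa', y = 'a', z = 'bbb'

For s = aaabbb and p = 3, one valid decomposition is:
- x = 'aa' (length 2)
- y = 'a' (length 1)
- z = 'bbb' (length 3)

Verification:
- xyz = 'aa' + 'a' + 'bbb' = aaabbb ✓
- |xy| = 3 ≤ 3 ✓
- |y| = 1 > 0 ✓

All pumping lemma constraints are satisfied.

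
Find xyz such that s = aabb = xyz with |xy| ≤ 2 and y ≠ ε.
x = '', y = 'a', z = 'abb'

For s = aabb and p = 2, one valid decomposition is:
- x = '' (length 0)
- y = 'a' (length 1)
- z = 'abb' (length 3)

Verification:
- xyz = '' + 'a' + 'abb' = aabb ✓
- |xy| = 1 ≤ 2 ✓
- |y| = 1 > 0 ✓

All pumping lemma constraints are satisfied.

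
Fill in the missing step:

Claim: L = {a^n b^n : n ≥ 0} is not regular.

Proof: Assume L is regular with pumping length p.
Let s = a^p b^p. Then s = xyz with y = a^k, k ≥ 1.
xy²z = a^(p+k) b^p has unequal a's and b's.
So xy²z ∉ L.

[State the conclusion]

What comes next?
This contradicts the pumping lemma for regular languages,
which guarantees xy^i z ∈ L for all i ≥ 0.

Since our assumption that L is regular leads to a contradiction,
we conclude that L = {a^n b^n : n ≥ 0} is NOT regular. ∎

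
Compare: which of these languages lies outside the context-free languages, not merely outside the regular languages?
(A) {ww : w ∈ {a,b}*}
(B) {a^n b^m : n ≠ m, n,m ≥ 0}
(A) {ww : w ∈ {a,b}*}

(A) {ww : w ∈ {a,b}*} requires the CFL pumping lemma.

- {a^n b^m : n ≠ m, n,m ≥ 0} is context-free (but not regular)
  • Can be shown non-regular with the regular pumping lemma
  • After pumping a's, we can make n = m

- {ww : w ∈ {a,b}*} is NOT context-free
  • Requires the CFL pumping lemma to prove
  • Even a PDA cannot compare two arbitrary halves symbol by symbol; CFL pumping on a^p b^p a^p b^p fails

The CFL pumping lemma is "stronger" in that it can prove non-membership
in the larger class of context-free languages.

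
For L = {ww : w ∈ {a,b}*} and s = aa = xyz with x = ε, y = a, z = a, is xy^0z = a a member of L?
No

xy⁰z = ε · ε · a = a.
a has odd length 1, so it cannot be written as ww and is not in L.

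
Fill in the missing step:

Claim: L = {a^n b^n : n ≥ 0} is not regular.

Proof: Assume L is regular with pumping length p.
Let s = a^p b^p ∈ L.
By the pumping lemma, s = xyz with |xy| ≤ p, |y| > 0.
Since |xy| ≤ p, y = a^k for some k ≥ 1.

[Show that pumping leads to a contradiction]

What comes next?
Consider xy²z = a^(p+k) b^p.

Since k ≥ 1, we have p + k > p.
So xy²z has more a's than b's: (p+k) a's vs p b's.
This means xy²z ∉ L because a^n b^n requires equal counts.

This contradicts the pumping lemma which states xy²z ∈ L.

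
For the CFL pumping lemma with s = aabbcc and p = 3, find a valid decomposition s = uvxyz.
u='aa', v='b', x='b', y='c', z='c'

For s = aabbcc with pumping length p = 3:

One valid decomposition:
- u = 'aa'
- v = 'b'
- x = 'b'
- y = 'c'
- z = 'c'

Verification:
- uvxyz = 'aa' + 'b' + 'b' + 'c' + 'c' = aabbcc ✓
- |vxy| = |'bbc'| = 3 ≤ 3 ✓
- |vy| = |'bc'| = 2 > 0 ✓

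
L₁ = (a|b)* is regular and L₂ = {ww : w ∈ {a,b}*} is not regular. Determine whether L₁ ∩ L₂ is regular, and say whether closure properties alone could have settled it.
No — L₁ ∩ L₂ is not regular.

(a|b)* is all strings over {a,b}, so L₁ ∩ L₂ = {ww : w ∈ {a,b}*} = L₂ itself, which is not regular (pump s = a^p b a^p b).

Note that the bare facts "L₁ regular, L₂ non-regular" do not settle the question by themselves: the closure of regular languages under ∪, ∩, complement and difference applies only when BOTH operands are regular. With a non-regular operand the result can come out regular or non-regular depending on the specific languages, so one has to work out L₁ ∩ L₂ for this particular pair, as above.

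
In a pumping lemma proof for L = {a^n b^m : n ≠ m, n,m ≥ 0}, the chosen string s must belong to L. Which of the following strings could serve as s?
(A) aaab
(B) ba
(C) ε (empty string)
(A) aaab

The pumping lemma is applied to a string s that lies in L, so first check membership of each option:
- (A) aaab = a^3 b^1 with 3 ≠ 1, so it is in L ✓
- (B) ba has an a after a b, so it is not of the form a^n b^m and is not in L ✗
- (C) ε = a^0 b^0 has n = m = 0, so it is not in L ✗

Only (A) aaab is in L, so it is the only candidate that could play the role of s.
(In a complete proof one picks s in terms of the pumping length p so that |s| ≥ p is guaranteed; a fixed string like aaab illustrates the shape of such an s.)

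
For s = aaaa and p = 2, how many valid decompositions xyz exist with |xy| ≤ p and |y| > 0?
3

For s = 'aaaa' with pumping length p = 2:

Constraints: |xy| ≤ 2, |y| > 0

Valid decompositions (|xy| ≤ p, |y| ≥ 1):
  • x='', y='a', z='aaa'
  • x='a', y='a', z='aa'
  • x='', y='aa', z='aa'

Total count: 3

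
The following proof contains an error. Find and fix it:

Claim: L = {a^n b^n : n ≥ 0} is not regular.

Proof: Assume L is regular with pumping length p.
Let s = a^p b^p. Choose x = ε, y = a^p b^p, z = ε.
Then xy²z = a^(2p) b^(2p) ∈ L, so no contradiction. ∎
Error: The decomposition violates |xy| ≤ p. With y = a^p b^p, |xy| = |y| = 2p > p. (The proof also miscomputes xy²z, which would be a^p b^p a^p b^p rather than a^(2p) b^(2p), and it wrongly treats one harmless decomposition as settling the matter — the prover does not get to choose the decomposition.)

Correction: The pumping lemma requires |xy| ≤ p, and the argument must handle every decomposition satisfying |xy| ≤ p, |y| ≥ 1. Since s starts with p a's, any such y consists only of a's, say y = a^k with k ≥ 1. Then xy²z = a^(p+k) b^p has unequal numbers of a's and b's, so xy²z ∉ L — the required contradiction.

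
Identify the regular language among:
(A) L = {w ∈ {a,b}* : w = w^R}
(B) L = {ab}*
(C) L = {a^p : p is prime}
(B) {ab}*

(B) L = {ab}* is regular.

This can be recognized by a finite automaton (DFA/NFA).
Regular expressions like {ab}* define regular languages.

The other choices are not regular:
- {a^p : p is prime}: After pumping, the length becomes composite
- {w ∈ {a,b}* : w = w^R}: After pumping, the string is no longer symmetric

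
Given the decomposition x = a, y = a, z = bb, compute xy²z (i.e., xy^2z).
aaabb

Given x = 'a', y = 'a', z = 'bb' and i = 2:

xy^2z = x + y·y·...·y (2 times) + z
       = 'a' + 'a'^2 + 'bb'
       = 'a' + 'aa' + 'bb'
       = 'aaabb'

The pumped string is 'aaabb' with length 5.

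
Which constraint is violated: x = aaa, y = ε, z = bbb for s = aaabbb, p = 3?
Violated: |y| > 0

The decomposition x = aaa, y = ε, z = bbb for s = aaabbb with p = 3
violates the constraint: |y| > 0

|y| = 0, but the pumping lemma requires |y| > 0 (y must be non-empty).

Pumping lemma constraints:
1. xyz = s (decomposition is valid)
2. |xy| ≤ p
3. |y| > 0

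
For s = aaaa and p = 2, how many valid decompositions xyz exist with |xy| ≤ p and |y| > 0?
3

For s = 'aaaa' with pumping length p = 2:

Constraints: |xy| ≤ 2, |y| > 0

Valid decompositions (|xy| ≤ p, |y| ≥ 1):
  • x='', y='a', z='aaa'
  • x='a', y='a', z='aa'
  • x='', y='aa', z='aa'

Total count: 3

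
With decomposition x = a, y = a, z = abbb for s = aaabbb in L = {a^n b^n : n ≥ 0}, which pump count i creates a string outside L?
i = 0

xy⁰z = a · ε · abbb = aabbb; aabbb has 2 a's and 3 b's; 2 ≠ 3, so it is not in L.
(Other choices also work, e.g. i = 2, 3; only i = 1 is guaranteed to stay in L since xy¹z = s.)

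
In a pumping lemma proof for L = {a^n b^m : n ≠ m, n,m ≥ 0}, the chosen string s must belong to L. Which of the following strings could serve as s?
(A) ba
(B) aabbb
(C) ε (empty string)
(B) aabbb

The pumping lemma is applied to a string s that lies in L, so first check membership of each option:
- (A) ba has an a after a b, so it is not of the form a^n b^m and is not in L ✗
- (B) aabbb = a^2 b^3 with 2 ≠ 3, so it is in L ✓
- (C) ε = a^0 b^0 has n = m = 0, so it is not in L ✗

Only (B) aabbb is in L, so it is the only candidate that could play the role of s.
(In a complete proof one picks s in terms of the pumping length p so that |s| ≥ p is guaranteed; a fixed string like aabbb illustrates the shape of such an s.)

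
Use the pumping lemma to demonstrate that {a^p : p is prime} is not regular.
Assume for contradiction that L is regular, and let p ≥ 1 be the pumping length given by the pumping lemma.
Choose a prime q with q ≥ p (one exists because there are infinitely many primes) and let s = a^q. Then s ∈ L and |s| = q ≥ p.
By the pumping lemma, s = xyz for some x, y, z with |xy| ≤ p, |y| ≥ 1, and xy^i z ∈ L for every i ≥ 0.
Here y = a^k for some k with 1 ≤ k ≤ p, and xy^i z = a^(q + (i − 1)k) for every i ≥ 0.

Take i = q + 1: |xy^(q+1) z| = q + qk = q(k + 1).
Both factors satisfy q ≥ 2 and k + 1 ≥ 2, so q(k + 1) is composite, and xy^(q+1) z ∉ L.

This contradicts the pumping lemma, which requires xy^i z ∈ L for all i ≥ 0.
Hence L = {a^p : p is prime} is not regular. ∎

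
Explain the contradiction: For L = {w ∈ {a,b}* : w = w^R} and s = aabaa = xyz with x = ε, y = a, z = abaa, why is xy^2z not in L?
xy²z = aaabaa ∉ L

Pumping with i = 2 replaces y = a by y² = aa:
- Original: s = xyz = aabaa; aabaa reversed is aabaa, the same string, so it is a palindrome and is in L
- Pumped: xy²z = ε · aa · abaa = aaabaa
- aaabaa reversed is aabaaa ≠ aaabaa, so it is not a palindrome and is not in L

The pumping lemma would require xy²z ∈ L, so this decomposition yields a contradiction.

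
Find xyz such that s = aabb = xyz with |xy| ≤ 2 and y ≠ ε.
x = 'a', y = 'a', z = 'bb'

For s = aabb and p = 2, one valid decomposition is:
- x = 'a' (length 1)
- y = 'a' (length 1)
- z = 'bb' (length 2)

Verification:
- xyz = 'a' + 'a' + 'bb' = aabb ✓
- |xy| = 2 ≤ 2 ✓
- |y| = 1 > 0 ✓

All pumping lemma constraints are satisfied.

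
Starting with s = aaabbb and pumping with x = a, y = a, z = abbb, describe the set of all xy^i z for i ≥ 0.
{xy^i z : i ≥ 0} = {a^(2+i) b^3 : i ≥ 0} = {aabbb, aaabbb, aaaabbb, ...}

With x = a, y = a, z = abbb: Starting with aaabbb and pumping the second 'a', we get strings with 2+i a's followed by 3 b's for i = 0, 1, 2, ...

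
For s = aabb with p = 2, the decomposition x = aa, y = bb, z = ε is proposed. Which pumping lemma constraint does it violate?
Violated: |xy| ≤ p

The decomposition x = aa, y = bb, z = ε for s = aabb with p = 2
violates the constraint: |xy| ≤ p

|xy| = |aabb| = 4 > 2 = p. The decomposition puts too many characters in xy.

Pumping lemma constraints:
1. xyz = s (decomposition is valid)
2. |xy| ≤ p
3. |y| > 0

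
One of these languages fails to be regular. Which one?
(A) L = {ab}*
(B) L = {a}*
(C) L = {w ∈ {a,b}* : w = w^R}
(C) {w ∈ {a,b}* : w = w^R}

(C) L = {w ∈ {a,b}* : w = w^R} is NOT regular.

The pumping lemma can be used to prove this:
After pumping, the string is no longer symmetric

The other languages are regular because they can be recognized by finite automata.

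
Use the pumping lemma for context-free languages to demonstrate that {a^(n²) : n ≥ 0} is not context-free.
Assume for contradiction that L is context-free, and let p ≥ 1 be the pumping length given by the pumping lemma for CFLs.
Choose s = a^(p²). Then s ∈ L and |s| = p² ≥ p.
By the CFL pumping lemma, s = uvxyz for some u, v, x, y, z with |vxy| ≤ p, |vy| ≥ 1, and uv^i xy^i z ∈ L for every i ≥ 0.
All symbols are a's, so only lengths matter: let k = |vy|, with 1 ≤ k ≤ |vxy| ≤ p.

Take i = 2: |uv²xy²z| = p² + k, and p² < p² + k ≤ p² + p < (p + 1)².
So the length lies strictly between consecutive squares and is not a perfect square; uv²xy²z ∉ L.

This contradicts the CFL pumping lemma, which requires uv^i xy^i z ∈ L for all i ≥ 0.
Hence L = {a^(n²) : n ≥ 0} is not context-free. ∎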